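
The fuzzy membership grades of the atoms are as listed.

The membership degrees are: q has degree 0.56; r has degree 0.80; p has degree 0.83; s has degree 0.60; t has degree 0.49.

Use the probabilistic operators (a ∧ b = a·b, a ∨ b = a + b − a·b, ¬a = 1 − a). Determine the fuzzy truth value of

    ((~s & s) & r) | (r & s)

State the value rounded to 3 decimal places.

0.580

~s = 1 − 0.6000 = 0.4000
~s & s = a·b on (0.4000, 0.6000) = 0.2400
(~s & s) & r = a·b on (0.2400, 0.8000) = 0.1920
r & s = a·b on (0.8000, 0.6000) = 0.4800
((~s & s) & r) | (r & s) = a + b − a·b on (0.1920, 0.4800) = 0.5798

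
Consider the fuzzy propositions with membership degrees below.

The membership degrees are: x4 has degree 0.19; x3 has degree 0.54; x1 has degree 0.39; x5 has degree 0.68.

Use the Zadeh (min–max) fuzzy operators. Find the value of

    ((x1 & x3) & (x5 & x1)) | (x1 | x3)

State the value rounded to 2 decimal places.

0.54

x1 & x3 = min(a, b) on (0.39, 0.54) = 0.39
x5 & x1 = min(a, b) on (0.68, 0.39) = 0.39
(x1 & x3) & (x5 & x1) = min(a, b) on (0.39, 0.39) = 0.39
x1 | x3 = max(a, b) on (0.39, 0.54) = 0.54
((x1 & x3) & (x5 & x1)) | (x1 | x3) = max(a, b) on (0.39, 0.54) = 0.54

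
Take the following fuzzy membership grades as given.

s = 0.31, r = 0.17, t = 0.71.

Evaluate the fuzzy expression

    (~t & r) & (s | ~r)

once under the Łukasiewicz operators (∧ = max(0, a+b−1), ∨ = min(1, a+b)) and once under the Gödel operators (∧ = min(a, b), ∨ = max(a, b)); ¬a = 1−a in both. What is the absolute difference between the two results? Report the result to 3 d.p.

0.170

Under Łukasiewicz:
  ~t = 1 − 0.71 = 0.29
  ~t & r = max(0, a+b−1) on (0.29, 0.17) = 0.00
  ~r = 1 − 0.17 = 0.83
  s | ~r = min(1, a+b) on (0.31, 0.83) = 1.00
  (~t & r) & (s | ~r) = max(0, a+b−1) on (0.00, 1.00) = 0.00
  → value = 0.0000
Under Gödel:
  ~t = 1 − 0.71 = 0.29
  ~t & r = min(a, b) on (0.29, 0.17) = 0.17
  ~r = 1 − 0.17 = 0.83
  s | ~r = max(a, b) on (0.31, 0.83) = 0.83
  (~t & r) & (s | ~r) = min(a, b) on (0.17, 0.83) = 0.17
  → value = 0.1700
|0.0000 − 0.1700| = 0.170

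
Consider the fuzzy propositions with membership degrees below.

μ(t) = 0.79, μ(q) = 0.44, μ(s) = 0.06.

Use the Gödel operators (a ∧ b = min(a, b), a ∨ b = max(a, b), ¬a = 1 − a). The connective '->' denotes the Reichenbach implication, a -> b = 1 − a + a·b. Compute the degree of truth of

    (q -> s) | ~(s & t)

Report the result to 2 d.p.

q -> s  [Reichenbach: 1 − a + a·b] with a=0.44, b=0.06 → 0.59
s & t = min(a, b) on (0.06, 0.79) = 0.06
~(s & t) = 1 − 0.06 = 0.94
(q -> s) | ~(s & t) = max(a, b) on (0.59, 0.94) = 0.94

0.94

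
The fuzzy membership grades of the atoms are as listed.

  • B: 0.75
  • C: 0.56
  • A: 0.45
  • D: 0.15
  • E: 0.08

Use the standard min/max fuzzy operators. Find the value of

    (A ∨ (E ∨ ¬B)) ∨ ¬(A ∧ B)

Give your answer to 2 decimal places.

0.55

¬B = 1 − 0.75 = 0.25
E ∨ ¬B = max(a, b) on (0.08, 0.25) = 0.25
A ∨ (E ∨ ¬B) = max(a, b) on (0.45, 0.25) = 0.45
A ∧ B = min(a, b) on (0.45, 0.75) = 0.45
¬(A ∧ B) = 1 − 0.45 = 0.55
(A ∨ (E ∨ ¬B)) ∨ ¬(A ∧ B) = max(a, b) on (0.45, 0.55) = 0.55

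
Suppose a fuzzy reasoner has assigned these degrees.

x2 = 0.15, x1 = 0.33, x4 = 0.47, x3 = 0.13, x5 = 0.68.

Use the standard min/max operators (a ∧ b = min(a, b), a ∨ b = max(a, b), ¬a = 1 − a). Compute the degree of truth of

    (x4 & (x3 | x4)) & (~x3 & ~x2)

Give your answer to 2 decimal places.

x3 | x4 = max(a, b) on (0.13, 0.47) = 0.47
x4 & (x3 | x4) = min(a, b) on (0.47, 0.47) = 0.47
~x3 = 1 − 0.13 = 0.87
~x2 = 1 − 0.15 = 0.85
~x3 & ~x2 = min(a, b) on (0.87, 0.85) = 0.85
(x4 & (x3 | x4)) & (~x3 & ~x2) = min(a, b) on (0.47, 0.85) = 0.47

0.47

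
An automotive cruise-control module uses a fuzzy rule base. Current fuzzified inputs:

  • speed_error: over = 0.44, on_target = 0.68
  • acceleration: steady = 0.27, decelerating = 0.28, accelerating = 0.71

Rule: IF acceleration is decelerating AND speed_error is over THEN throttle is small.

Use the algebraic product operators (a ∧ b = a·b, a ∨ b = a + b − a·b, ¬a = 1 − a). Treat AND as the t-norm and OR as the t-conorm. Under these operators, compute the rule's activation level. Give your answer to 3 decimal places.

firing strength: decelerating=0.28, over=0.44; AND[a·b] → w = 0.1232

0.123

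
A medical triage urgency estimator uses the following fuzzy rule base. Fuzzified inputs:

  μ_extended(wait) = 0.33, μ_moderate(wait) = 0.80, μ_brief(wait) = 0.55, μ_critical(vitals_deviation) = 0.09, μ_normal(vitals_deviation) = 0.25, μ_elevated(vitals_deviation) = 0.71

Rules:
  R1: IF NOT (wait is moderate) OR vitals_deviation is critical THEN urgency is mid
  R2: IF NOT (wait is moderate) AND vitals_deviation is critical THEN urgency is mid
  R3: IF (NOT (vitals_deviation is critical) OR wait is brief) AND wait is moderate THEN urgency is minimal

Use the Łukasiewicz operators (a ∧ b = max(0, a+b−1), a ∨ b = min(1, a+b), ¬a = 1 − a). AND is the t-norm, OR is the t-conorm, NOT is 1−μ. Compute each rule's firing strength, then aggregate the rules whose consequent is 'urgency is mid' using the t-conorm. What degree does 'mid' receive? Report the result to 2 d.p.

0.29

R1: ¬moderate=1−0.80=0.20, critical=0.09; OR[min(1, a+b)] → w = 0.29
R2: ¬moderate=1−0.80=0.20, critical=0.09; AND[max(0, a+b−1)] → w = 0.00
R3: (¬critical=1−0.09=0.91 OR brief=0.55) = 1.00; AND[max(0, a+b−1)] with moderate=0.80 → w = 0.80
Rules with consequent 'mid': {R1, R2} → strengths 0.29, 0.00
Aggregate via t-conorm [min(1, a+b)]: 0.29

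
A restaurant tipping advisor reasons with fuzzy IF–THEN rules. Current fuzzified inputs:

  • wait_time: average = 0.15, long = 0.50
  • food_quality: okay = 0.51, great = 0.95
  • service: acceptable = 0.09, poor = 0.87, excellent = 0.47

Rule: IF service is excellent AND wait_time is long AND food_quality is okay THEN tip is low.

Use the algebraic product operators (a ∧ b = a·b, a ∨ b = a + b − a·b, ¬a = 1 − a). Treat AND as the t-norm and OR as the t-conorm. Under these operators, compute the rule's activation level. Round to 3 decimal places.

0.120

firing strength: excellent=0.47, long=0.50, okay=0.51; AND[a·b] → w = 0.1198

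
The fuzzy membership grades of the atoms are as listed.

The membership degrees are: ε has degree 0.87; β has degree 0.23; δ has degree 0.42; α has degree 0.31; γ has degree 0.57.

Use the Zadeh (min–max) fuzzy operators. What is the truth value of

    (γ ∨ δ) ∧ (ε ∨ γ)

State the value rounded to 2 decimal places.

0.57

γ ∨ δ = max(a, b) on (0.57, 0.42) = 0.57
ε ∨ γ = max(a, b) on (0.87, 0.57) = 0.87
(γ ∨ δ) ∧ (ε ∨ γ) = min(a, b) on (0.57, 0.87) = 0.57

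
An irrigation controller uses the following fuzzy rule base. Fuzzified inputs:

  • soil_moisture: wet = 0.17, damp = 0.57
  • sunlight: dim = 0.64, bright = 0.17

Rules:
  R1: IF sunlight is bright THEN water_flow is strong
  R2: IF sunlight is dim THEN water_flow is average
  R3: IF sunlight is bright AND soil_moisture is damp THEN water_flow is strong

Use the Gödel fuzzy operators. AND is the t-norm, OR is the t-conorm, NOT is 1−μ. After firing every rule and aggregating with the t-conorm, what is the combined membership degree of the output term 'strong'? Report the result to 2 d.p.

R1: bright=0.17 → w = 0.17
R2: dim=0.64 → w = 0.64
R3: bright=0.17, damp=0.57; AND[min(a, b)] → w = 0.17
Rules with consequent 'strong': {R1, R3} → strengths 0.17, 0.17
Aggregate via t-conorm [max(a, b)]: 0.17

0.17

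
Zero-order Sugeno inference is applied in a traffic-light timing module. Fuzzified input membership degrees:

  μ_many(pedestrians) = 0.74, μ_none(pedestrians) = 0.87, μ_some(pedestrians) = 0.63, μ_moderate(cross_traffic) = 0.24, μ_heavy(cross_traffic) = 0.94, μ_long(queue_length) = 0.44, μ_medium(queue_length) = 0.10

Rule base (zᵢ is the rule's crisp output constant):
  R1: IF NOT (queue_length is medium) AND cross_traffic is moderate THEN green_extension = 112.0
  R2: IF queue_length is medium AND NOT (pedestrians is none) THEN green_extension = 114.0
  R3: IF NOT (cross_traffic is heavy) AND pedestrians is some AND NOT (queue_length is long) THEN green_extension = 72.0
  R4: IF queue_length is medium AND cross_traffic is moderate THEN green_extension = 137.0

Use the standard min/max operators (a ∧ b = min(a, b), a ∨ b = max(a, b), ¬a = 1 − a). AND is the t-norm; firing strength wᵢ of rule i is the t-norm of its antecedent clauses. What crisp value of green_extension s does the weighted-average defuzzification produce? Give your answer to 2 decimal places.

112.60

R1 (z=112.0): ¬medium=1−0.10=0.90, moderate=0.24; AND[min(a, b)] → w = 0.24
R2 (z=114.0): medium=0.10, ¬none=1−0.87=0.13; AND[min(a, b)] → w = 0.10
R3 (z=72.0): ¬heavy=1−0.94=0.06, some=0.63, ¬long=1−0.44=0.56; AND[min(a, b)] → w = 0.06
R4 (z=137.0): medium=0.10, moderate=0.24; AND[min(a, b)] → w = 0.10
Weighted average = (0.24·112.0 + 0.10·114.0 + 0.06·72.0 + 0.10·137.0) / (0.24 + 0.10 + 0.06 + 0.10)
  = 56.3000 / 0.5000 = 112.60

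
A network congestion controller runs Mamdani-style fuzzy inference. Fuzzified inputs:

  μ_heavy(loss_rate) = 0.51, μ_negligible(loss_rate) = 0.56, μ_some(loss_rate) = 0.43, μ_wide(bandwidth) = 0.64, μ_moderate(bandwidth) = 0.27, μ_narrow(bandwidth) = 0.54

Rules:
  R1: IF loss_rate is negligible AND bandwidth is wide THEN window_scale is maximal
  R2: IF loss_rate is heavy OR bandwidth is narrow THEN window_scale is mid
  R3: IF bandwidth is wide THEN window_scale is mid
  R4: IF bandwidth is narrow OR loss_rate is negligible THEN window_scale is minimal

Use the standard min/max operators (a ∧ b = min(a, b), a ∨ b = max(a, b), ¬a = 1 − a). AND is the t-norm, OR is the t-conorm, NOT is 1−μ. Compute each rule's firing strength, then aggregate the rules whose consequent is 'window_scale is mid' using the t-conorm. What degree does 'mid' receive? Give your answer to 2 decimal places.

R1: negligible=0.56, wide=0.64; AND[min(a, b)] → w = 0.56
R2: heavy=0.51, narrow=0.54; OR[max(a, b)] → w = 0.54
R3: wide=0.64 → w = 0.64
R4: narrow=0.54, negligible=0.56; OR[max(a, b)] → w = 0.56
Rules with consequent 'mid': {R2, R3} → strengths 0.54, 0.64
Aggregate via t-conorm [max(a, b)]: 0.64

0.64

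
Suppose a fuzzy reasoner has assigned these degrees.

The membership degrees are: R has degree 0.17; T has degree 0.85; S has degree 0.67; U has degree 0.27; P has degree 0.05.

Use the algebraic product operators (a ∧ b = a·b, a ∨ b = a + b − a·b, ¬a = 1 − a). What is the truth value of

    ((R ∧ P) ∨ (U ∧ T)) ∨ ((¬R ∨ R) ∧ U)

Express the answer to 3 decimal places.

0.413

R ∧ P = a·b on (0.1700, 0.0500) = 0.0085
U ∧ T = a·b on (0.2700, 0.8500) = 0.2295
(R ∧ P) ∨ (U ∧ T) = a + b − a·b on (0.0085, 0.2295) = 0.2360
¬R = 1 − 0.1700 = 0.8300
¬R ∨ R = a + b − a·b on (0.8300, 0.1700) = 0.8589
(¬R ∨ R) ∧ U = a·b on (0.8589, 0.2700) = 0.2319
((R ∧ P) ∨ (U ∧ T)) ∨ ((¬R ∨ R) ∧ U) = a + b − a·b on (0.2360, 0.2319) = 0.4132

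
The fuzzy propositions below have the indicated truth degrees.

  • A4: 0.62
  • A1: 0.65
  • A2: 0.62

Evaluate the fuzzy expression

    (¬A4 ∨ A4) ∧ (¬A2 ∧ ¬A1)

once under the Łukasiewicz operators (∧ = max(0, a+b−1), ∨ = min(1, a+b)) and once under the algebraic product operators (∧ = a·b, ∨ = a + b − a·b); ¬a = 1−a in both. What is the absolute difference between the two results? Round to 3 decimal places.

0.102

Under Łukasiewicz:
  ¬A4 = 1 − 0.62 = 0.38
  ¬A4 ∨ A4 = min(1, a+b) on (0.38, 0.62) = 1.00
  ¬A2 = 1 − 0.62 = 0.38
  ¬A1 = 1 − 0.65 = 0.35
  ¬A2 ∧ ¬A1 = max(0, a+b−1) on (0.38, 0.35) = 0.00
  (¬A4 ∨ A4) ∧ (¬A2 ∧ ¬A1) = max(0, a+b−1) on (1.00, 0.00) = 0.00
  → value = 0.0000
Under algebraic product:
  ¬A4 = 1 − 0.6200 = 0.3800
  ¬A4 ∨ A4 = a + b − a·b on (0.3800, 0.6200) = 0.7644
  ¬A2 = 1 − 0.6200 = 0.3800
  ¬A1 = 1 − 0.6500 = 0.3500
  ¬A2 ∧ ¬A1 = a·b on (0.3800, 0.3500) = 0.1330
  (¬A4 ∨ A4) ∧ (¬A2 ∧ ¬A1) = a·b on (0.7644, 0.1330) = 0.1017
  → value = 0.1017
|0.0000 − 0.1017| = 0.102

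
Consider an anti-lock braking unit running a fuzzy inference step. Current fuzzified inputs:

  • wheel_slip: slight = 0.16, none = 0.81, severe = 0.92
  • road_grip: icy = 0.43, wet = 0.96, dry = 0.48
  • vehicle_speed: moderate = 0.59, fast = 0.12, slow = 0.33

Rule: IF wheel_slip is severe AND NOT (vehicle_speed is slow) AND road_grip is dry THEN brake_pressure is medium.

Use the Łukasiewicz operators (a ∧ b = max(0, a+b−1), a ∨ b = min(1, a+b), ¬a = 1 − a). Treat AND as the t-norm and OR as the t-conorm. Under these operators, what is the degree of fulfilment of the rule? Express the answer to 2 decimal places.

firing strength: severe=0.92, ¬slow=1−0.33=0.67, dry=0.48; AND[max(0, a+b−1)] → w = 0.07

0.07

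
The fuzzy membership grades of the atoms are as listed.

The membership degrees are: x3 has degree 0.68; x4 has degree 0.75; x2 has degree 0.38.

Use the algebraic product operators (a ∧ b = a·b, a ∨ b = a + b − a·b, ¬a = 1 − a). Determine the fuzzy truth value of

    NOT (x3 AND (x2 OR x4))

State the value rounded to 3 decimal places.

0.425

x2 OR x4 = a + b − a·b on (0.3800, 0.7500) = 0.8450
x3 AND (x2 OR x4) = a·b on (0.6800, 0.8450) = 0.5746
NOT (x3 AND (x2 OR x4)) = 1 − 0.5746 = 0.4254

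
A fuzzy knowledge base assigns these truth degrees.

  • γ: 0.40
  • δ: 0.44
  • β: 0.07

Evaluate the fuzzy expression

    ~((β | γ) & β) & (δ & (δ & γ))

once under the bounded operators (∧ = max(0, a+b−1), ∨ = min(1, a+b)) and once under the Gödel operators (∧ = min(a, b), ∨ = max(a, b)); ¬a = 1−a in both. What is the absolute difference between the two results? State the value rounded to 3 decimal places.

0.400

Under bounded:
  β | γ = min(1, a+b) on (0.07, 0.40) = 0.47
  (β | γ) & β = max(0, a+b−1) on (0.47, 0.07) = 0.00
  ~((β | γ) & β) = 1 − 0.00 = 1.00
  δ & γ = max(0, a+b−1) on (0.44, 0.40) = 0.00
  δ & (δ & γ) = max(0, a+b−1) on (0.44, 0.00) = 0.00
  ~((β | γ) & β) & (δ & (δ & γ)) = max(0, a+b−1) on (1.00, 0.00) = 0.00
  → value = 0.0000
Under Gödel:
  β | γ = max(a, b) on (0.07, 0.40) = 0.40
  (β | γ) & β = min(a, b) on (0.40, 0.07) = 0.07
  ~((β | γ) & β) = 1 − 0.07 = 0.93
  δ & γ = min(a, b) on (0.44, 0.40) = 0.40
  δ & (δ & γ) = min(a, b) on (0.44, 0.40) = 0.40
  ~((β | γ) & β) & (δ & (δ & γ)) = min(a, b) on (0.93, 0.40) = 0.40
  → value = 0.4000
|0.0000 − 0.4000| = 0.400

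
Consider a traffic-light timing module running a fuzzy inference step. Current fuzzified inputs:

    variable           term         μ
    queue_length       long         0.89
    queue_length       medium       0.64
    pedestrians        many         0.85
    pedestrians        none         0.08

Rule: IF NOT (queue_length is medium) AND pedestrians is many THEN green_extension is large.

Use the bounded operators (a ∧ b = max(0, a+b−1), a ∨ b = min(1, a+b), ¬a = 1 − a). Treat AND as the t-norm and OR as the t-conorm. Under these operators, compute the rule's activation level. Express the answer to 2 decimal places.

0.21

firing strength: ¬medium=1−0.64=0.36, many=0.85; AND[max(0, a+b−1)] → w = 0.21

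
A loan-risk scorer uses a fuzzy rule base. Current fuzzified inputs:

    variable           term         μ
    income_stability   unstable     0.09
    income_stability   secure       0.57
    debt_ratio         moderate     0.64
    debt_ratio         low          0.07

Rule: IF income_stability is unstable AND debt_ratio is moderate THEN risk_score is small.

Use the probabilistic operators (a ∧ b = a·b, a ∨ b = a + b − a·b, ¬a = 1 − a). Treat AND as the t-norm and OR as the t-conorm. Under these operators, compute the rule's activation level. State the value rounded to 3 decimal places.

0.058

firing strength: unstable=0.09, moderate=0.64; AND[a·b] → w = 0.0576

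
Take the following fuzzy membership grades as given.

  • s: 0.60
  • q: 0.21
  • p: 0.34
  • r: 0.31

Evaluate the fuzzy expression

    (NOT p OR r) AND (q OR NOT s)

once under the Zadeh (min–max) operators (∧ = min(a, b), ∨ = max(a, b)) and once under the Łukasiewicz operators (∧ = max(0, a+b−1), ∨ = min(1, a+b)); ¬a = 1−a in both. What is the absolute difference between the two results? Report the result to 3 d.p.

0.180

Under Zadeh (min–max):
  NOT p = 1 − 0.34 = 0.66
  NOT p OR r = max(a, b) on (0.66, 0.31) = 0.66
  NOT s = 1 − 0.60 = 0.40
  q OR NOT s = max(a, b) on (0.21, 0.40) = 0.40
  (NOT p OR r) AND (q OR NOT s) = min(a, b) on (0.66, 0.40) = 0.40
  → value = 0.4000
Under Łukasiewicz:
  NOT p = 1 − 0.34 = 0.66
  NOT p OR r = min(1, a+b) on (0.66, 0.31) = 0.97
  NOT s = 1 − 0.60 = 0.40
  q OR NOT s = min(1, a+b) on (0.21, 0.40) = 0.61
  (NOT p OR r) AND (q OR NOT s) = max(0, a+b−1) on (0.97, 0.61) = 0.58
  → value = 0.5800
|0.4000 − 0.5800| = 0.180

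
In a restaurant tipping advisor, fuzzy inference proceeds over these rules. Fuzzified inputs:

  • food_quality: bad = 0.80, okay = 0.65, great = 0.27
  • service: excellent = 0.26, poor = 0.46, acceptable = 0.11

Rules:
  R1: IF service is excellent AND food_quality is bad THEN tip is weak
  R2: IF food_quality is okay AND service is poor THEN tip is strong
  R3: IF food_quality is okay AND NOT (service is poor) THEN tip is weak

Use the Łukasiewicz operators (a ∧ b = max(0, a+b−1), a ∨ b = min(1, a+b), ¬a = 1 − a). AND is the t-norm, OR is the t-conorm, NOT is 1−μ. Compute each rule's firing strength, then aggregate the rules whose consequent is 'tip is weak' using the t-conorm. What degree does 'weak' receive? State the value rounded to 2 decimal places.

0.25

R1: excellent=0.26, bad=0.80; AND[max(0, a+b−1)] → w = 0.06
R2: okay=0.65, poor=0.46; AND[max(0, a+b−1)] → w = 0.11
R3: okay=0.65, ¬poor=1−0.46=0.54; AND[max(0, a+b−1)] → w = 0.19
Rules with consequent 'weak': {R1, R3} → strengths 0.06, 0.19
Aggregate via t-conorm [min(1, a+b)]: 0.25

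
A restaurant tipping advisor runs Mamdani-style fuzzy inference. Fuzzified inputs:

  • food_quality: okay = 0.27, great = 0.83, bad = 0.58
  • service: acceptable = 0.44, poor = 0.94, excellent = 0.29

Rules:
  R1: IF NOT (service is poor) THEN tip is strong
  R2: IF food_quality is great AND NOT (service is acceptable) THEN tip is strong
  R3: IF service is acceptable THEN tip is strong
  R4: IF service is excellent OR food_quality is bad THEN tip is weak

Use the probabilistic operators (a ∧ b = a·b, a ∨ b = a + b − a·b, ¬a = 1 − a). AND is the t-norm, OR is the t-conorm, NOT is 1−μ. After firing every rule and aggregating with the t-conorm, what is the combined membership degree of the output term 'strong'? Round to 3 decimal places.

R1: ¬poor=1−0.94=0.06 → w = 0.0600
R2: great=0.83, ¬acceptable=1−0.44=0.56; AND[a·b] → w = 0.4648
R3: acceptable=0.44 → w = 0.4400
R4: excellent=0.29, bad=0.58; OR[a + b − a·b] → w = 0.7018
Rules with consequent 'strong': {R1, R2, R3} → strengths 0.0600, 0.4648, 0.4400
Aggregate via t-conorm [a + b − a·b]: 0.7183

0.718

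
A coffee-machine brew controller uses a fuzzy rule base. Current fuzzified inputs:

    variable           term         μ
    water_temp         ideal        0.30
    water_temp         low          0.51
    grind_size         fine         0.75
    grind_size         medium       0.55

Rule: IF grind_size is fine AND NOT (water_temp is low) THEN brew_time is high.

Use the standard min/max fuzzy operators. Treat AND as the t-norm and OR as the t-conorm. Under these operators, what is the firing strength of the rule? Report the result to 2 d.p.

firing strength: fine=0.75, ¬low=1−0.51=0.49; AND[min(a, b)] → w = 0.49

0.49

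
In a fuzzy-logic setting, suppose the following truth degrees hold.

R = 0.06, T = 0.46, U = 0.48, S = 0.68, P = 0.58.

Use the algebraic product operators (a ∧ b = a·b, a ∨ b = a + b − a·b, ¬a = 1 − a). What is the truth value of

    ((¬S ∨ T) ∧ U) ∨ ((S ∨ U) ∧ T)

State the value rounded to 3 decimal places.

0.571

¬S = 1 − 0.6800 = 0.3200
¬S ∨ T = a + b − a·b on (0.3200, 0.4600) = 0.6328
(¬S ∨ T) ∧ U = a·b on (0.6328, 0.4800) = 0.3037
S ∨ U = a + b − a·b on (0.6800, 0.4800) = 0.8336
(S ∨ U) ∧ T = a·b on (0.8336, 0.4600) = 0.3835
((¬S ∨ T) ∧ U) ∨ ((S ∨ U) ∧ T) = a + b − a·b on (0.3037, 0.3835) = 0.5707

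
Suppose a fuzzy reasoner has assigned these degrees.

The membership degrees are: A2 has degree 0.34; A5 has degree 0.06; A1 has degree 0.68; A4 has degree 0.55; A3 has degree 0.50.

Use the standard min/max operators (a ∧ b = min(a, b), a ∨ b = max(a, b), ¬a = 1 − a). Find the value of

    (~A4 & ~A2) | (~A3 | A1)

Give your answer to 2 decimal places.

0.68

~A4 = 1 − 0.55 = 0.45
~A2 = 1 − 0.34 = 0.66
~A4 & ~A2 = min(a, b) on (0.45, 0.66) = 0.45
~A3 = 1 − 0.50 = 0.50
~A3 | A1 = max(a, b) on (0.50, 0.68) = 0.68
(~A4 & ~A2) | (~A3 | A1) = max(a, b) on (0.45, 0.68) = 0.68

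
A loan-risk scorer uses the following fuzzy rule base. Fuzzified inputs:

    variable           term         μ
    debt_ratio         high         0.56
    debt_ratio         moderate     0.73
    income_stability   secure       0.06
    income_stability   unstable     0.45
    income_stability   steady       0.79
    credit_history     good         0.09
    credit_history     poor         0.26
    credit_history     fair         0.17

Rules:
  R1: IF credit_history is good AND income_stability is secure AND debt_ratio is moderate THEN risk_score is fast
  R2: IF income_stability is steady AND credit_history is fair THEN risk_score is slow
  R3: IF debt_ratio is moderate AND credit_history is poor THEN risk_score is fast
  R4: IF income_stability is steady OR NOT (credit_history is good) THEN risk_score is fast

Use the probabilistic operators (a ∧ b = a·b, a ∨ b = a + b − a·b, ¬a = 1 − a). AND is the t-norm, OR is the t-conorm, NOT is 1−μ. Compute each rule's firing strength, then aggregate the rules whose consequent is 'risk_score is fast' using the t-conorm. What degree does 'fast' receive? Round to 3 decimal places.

0.985

R1: good=0.09, secure=0.06, moderate=0.73; AND[a·b] → w = 0.0039
R2: steady=0.79, fair=0.17; AND[a·b] → w = 0.1343
R3: moderate=0.73, poor=0.26; AND[a·b] → w = 0.1898
R4: steady=0.79, ¬good=1−0.09=0.91; OR[a + b − a·b] → w = 0.9811
Rules with consequent 'fast': {R1, R3, R4} → strengths 0.0039, 0.1898, 0.9811
Aggregate via t-conorm [a + b − a·b]: 0.9847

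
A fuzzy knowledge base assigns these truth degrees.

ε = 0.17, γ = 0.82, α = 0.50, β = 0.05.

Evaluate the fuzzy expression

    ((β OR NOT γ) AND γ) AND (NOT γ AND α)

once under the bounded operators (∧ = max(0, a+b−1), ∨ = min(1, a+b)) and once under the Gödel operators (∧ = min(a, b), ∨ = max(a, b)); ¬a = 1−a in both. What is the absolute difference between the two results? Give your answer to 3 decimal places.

Under bounded:
  NOT γ = 1 − 0.82 = 0.18
  β OR NOT γ = min(1, a+b) on (0.05, 0.18) = 0.23
  (β OR NOT γ) AND γ = max(0, a+b−1) on (0.23, 0.82) = 0.05
  NOT γ = 1 − 0.82 = 0.18
  NOT γ AND α = max(0, a+b−1) on (0.18, 0.50) = 0.00
  ((β OR NOT γ) AND γ) AND (NOT γ AND α) = max(0, a+b−1) on (0.05, 0.00) = 0.00
  → value = 0.0000
Under Gödel:
  NOT γ = 1 − 0.82 = 0.18
  β OR NOT γ = max(a, b) on (0.05, 0.18) = 0.18
  (β OR NOT γ) AND γ = min(a, b) on (0.18, 0.82) = 0.18
  NOT γ = 1 − 0.82 = 0.18
  NOT γ AND α = min(a, b) on (0.18, 0.50) = 0.18
  ((β OR NOT γ) AND γ) AND (NOT γ AND α) = min(a, b) on (0.18, 0.18) = 0.18
  → value = 0.1800
|0.0000 − 0.1800| = 0.180

0.180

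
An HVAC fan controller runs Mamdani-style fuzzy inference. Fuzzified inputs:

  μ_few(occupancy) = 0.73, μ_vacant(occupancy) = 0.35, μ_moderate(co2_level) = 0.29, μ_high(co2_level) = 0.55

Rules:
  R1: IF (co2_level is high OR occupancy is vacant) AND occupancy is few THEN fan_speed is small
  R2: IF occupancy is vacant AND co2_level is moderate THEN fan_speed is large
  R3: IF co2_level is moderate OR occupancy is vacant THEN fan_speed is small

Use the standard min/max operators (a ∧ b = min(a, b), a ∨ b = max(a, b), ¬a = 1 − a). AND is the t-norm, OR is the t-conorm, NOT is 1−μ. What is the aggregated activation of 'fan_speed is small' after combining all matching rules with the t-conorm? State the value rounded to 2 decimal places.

0.55

R1: (high=0.55 OR vacant=0.35) = 0.55; AND[min(a, b)] with few=0.73 → w = 0.55
R2: vacant=0.35, moderate=0.29; AND[min(a, b)] → w = 0.29
R3: moderate=0.29, vacant=0.35; OR[max(a, b)] → w = 0.35
Rules with consequent 'small': {R1, R3} → strengths 0.55, 0.35
Aggregate via t-conorm [max(a, b)]: 0.55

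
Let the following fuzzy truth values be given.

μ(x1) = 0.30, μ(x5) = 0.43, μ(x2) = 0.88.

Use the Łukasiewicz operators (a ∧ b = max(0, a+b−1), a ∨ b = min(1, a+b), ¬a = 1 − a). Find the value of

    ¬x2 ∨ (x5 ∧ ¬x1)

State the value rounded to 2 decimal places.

0.25

¬x2 = 1 − 0.88 = 0.12
¬x1 = 1 − 0.30 = 0.70
x5 ∧ ¬x1 = max(0, a+b−1) on (0.43, 0.70) = 0.13
¬x2 ∨ (x5 ∧ ¬x1) = min(1, a+b) on (0.12, 0.13) = 0.25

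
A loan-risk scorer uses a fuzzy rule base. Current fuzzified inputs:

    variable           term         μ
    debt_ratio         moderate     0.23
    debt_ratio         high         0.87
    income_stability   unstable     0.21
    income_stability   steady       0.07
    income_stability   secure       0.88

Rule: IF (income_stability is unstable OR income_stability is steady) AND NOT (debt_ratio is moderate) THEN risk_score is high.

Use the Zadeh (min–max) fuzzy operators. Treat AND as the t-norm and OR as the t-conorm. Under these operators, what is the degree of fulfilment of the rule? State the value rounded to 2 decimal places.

0.21

firing strength: (unstable=0.21 OR steady=0.07) = 0.21; AND[min(a, b)] with ¬moderate=1−0.23=0.77 → w = 0.21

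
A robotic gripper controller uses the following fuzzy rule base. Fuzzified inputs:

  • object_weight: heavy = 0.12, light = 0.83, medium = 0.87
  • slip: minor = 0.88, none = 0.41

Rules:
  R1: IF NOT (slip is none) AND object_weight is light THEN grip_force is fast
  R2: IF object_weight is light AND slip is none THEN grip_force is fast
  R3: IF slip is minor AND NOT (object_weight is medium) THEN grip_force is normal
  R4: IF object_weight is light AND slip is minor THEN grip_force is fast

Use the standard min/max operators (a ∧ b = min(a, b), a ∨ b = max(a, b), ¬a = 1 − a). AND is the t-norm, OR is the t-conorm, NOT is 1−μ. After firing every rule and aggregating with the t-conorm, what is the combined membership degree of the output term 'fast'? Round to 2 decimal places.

R1: ¬none=1−0.41=0.59, light=0.83; AND[min(a, b)] → w = 0.59
R2: light=0.83, none=0.41; AND[min(a, b)] → w = 0.41
R3: minor=0.88, ¬medium=1−0.87=0.13; AND[min(a, b)] → w = 0.13
R4: light=0.83, minor=0.88; AND[min(a, b)] → w = 0.83
Rules with consequent 'fast': {R1, R2, R4} → strengths 0.59, 0.41, 0.83
Aggregate via t-conorm [max(a, b)]: 0.83

0.83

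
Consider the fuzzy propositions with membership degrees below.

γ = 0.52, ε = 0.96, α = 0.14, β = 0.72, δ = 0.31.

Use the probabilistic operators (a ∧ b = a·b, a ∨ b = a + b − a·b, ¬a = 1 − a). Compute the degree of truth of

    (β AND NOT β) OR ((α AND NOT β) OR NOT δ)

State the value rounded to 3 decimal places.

0.762

NOT β = 1 − 0.7200 = 0.2800
β AND NOT β = a·b on (0.7200, 0.2800) = 0.2016
NOT β = 1 − 0.7200 = 0.2800
α AND NOT β = a·b on (0.1400, 0.2800) = 0.0392
NOT δ = 1 − 0.3100 = 0.6900
(α AND NOT β) OR NOT δ = a + b − a·b on (0.0392, 0.6900) = 0.7022
(β AND NOT β) OR ((α AND NOT β) OR NOT δ) = a + b − a·b on (0.2016, 0.7022) = 0.7622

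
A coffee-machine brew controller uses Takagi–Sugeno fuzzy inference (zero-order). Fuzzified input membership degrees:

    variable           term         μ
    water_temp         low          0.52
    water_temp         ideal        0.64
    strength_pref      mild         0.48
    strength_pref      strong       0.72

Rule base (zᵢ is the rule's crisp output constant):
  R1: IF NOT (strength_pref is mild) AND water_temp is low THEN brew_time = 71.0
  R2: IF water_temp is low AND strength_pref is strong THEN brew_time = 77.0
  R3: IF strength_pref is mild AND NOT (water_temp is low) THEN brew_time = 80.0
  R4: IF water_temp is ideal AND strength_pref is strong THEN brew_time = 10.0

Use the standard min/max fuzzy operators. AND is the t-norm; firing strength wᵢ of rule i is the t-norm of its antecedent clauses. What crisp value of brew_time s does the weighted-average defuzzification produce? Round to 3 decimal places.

56.370

R1 (z=71.0): ¬mild=1−0.48=0.52, low=0.52; AND[min(a, b)] → w = 0.52
R2 (z=77.0): low=0.52, strong=0.72; AND[min(a, b)] → w = 0.52
R3 (z=80.0): mild=0.48, ¬low=1−0.52=0.48; AND[min(a, b)] → w = 0.48
R4 (z=10.0): ideal=0.64, strong=0.72; AND[min(a, b)] → w = 0.64
Weighted average = (0.52·71.0 + 0.52·77.0 + 0.48·80.0 + 0.64·10.0) / (0.52 + 0.52 + 0.48 + 0.64)
  = 121.7600 / 2.1600 = 56.370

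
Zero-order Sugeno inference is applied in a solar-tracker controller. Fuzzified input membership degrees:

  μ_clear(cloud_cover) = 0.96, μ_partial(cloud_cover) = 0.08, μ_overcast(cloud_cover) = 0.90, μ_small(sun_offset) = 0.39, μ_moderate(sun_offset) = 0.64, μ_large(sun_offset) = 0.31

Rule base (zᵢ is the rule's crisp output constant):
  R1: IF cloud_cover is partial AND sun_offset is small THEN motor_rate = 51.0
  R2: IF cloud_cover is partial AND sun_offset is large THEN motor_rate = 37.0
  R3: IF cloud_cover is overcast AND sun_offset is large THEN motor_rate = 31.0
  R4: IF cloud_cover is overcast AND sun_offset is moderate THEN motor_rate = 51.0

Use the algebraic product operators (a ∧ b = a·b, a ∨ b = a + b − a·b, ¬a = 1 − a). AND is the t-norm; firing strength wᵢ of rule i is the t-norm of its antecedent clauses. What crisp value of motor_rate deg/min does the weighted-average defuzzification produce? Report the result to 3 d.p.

R1 (z=51.0): partial=0.08, small=0.39; AND[a·b] → w = 0.0312
R2 (z=37.0): partial=0.08, large=0.31; AND[a·b] → w = 0.0248
R3 (z=31.0): overcast=0.90, large=0.31; AND[a·b] → w = 0.2790
R4 (z=51.0): overcast=0.90, moderate=0.64; AND[a·b] → w = 0.5760
Weighted average = (0.0312·51.0 + 0.0248·37.0 + 0.2790·31.0 + 0.5760·51.0) / (0.0312 + 0.0248 + 0.2790 + 0.5760)
  = 40.5338 / 0.9110 = 44.494

44.494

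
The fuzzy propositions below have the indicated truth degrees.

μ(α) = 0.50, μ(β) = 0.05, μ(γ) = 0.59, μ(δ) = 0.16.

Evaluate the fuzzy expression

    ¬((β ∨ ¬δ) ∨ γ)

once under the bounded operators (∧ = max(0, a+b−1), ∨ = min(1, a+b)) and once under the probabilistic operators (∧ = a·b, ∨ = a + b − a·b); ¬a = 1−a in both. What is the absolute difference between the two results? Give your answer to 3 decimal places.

0.062

Under bounded:
  ¬δ = 1 − 0.16 = 0.84
  β ∨ ¬δ = min(1, a+b) on (0.05, 0.84) = 0.89
  (β ∨ ¬δ) ∨ γ = min(1, a+b) on (0.89, 0.59) = 1.00
  ¬((β ∨ ¬δ) ∨ γ) = 1 − 1.00 = 0.00
  → value = 0.0000
Under probabilistic:
  ¬δ = 1 − 0.1600 = 0.8400
  β ∨ ¬δ = a + b − a·b on (0.0500, 0.8400) = 0.8480
  (β ∨ ¬δ) ∨ γ = a + b − a·b on (0.8480, 0.5900) = 0.9377
  ¬((β ∨ ¬δ) ∨ γ) = 1 − 0.9377 = 0.0623
  → value = 0.0623
|0.0000 − 0.0623| = 0.062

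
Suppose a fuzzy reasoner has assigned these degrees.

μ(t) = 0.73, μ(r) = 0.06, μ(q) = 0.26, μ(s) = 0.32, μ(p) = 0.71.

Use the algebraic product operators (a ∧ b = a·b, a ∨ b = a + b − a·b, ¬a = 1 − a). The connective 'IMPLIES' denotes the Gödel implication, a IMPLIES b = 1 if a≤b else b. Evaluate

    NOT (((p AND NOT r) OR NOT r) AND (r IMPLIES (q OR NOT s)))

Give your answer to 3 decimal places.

NOT r = 1 − 0.0600 = 0.9400
p AND NOT r = a·b on (0.7100, 0.9400) = 0.6674
NOT r = 1 − 0.0600 = 0.9400
(p AND NOT r) OR NOT r = a + b − a·b on (0.6674, 0.9400) = 0.9800
NOT s = 1 − 0.3200 = 0.6800
q OR NOT s = a + b − a·b on (0.2600, 0.6800) = 0.7632
r IMPLIES (q OR NOT s)  [Gödel: 1 if a≤b else b] with a=0.0600, b=0.7632 → 1.0000
((p AND NOT r) OR NOT r) AND (r IMPLIES (q OR NOT s)) = a·b on (0.9800, 1.0000) = 0.9800
NOT (((p AND NOT r) OR NOT r) AND (r IMPLIES (q OR NOT s))) = 1 − 0.9800 = 0.0200

0.020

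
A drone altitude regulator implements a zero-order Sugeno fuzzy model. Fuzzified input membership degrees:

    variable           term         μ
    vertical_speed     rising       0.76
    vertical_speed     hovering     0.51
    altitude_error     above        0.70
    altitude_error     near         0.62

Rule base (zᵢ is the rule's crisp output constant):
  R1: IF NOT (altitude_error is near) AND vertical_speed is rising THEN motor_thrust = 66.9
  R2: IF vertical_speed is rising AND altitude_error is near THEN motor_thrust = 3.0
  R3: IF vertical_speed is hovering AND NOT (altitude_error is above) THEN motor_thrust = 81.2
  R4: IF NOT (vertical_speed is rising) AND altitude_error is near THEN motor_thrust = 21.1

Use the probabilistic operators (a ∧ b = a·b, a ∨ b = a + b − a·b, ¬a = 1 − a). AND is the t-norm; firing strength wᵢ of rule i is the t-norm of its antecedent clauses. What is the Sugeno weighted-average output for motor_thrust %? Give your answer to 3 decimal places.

34.185

R1 (z=66.9): ¬near=1−0.62=0.38, rising=0.76; AND[a·b] → w = 0.2888
R2 (z=3.0): rising=0.76, near=0.62; AND[a·b] → w = 0.4712
R3 (z=81.2): hovering=0.51, ¬above=1−0.70=0.30; AND[a·b] → w = 0.1530
R4 (z=21.1): ¬rising=1−0.76=0.24, near=0.62; AND[a·b] → w = 0.1488
Weighted average = (0.2888·66.9 + 0.4712·3.0 + 0.1530·81.2 + 0.1488·21.1) / (0.2888 + 0.4712 + 0.1530 + 0.1488)
  = 36.2976 / 1.0618 = 34.185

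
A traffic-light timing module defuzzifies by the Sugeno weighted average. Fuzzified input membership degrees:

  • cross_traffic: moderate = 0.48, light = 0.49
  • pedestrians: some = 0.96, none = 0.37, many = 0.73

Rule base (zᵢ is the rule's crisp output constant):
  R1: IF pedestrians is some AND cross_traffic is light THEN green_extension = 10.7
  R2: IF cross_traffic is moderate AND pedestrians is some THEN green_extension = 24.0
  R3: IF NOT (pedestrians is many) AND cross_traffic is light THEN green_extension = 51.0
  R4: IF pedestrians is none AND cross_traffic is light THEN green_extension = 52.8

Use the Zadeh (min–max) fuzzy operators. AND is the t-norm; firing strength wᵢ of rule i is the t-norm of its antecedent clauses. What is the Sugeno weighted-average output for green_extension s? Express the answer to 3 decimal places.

31.099

R1 (z=10.7): some=0.96, light=0.49; AND[min(a, b)] → w = 0.49
R2 (z=24.0): moderate=0.48, some=0.96; AND[min(a, b)] → w = 0.48
R3 (z=51.0): ¬many=1−0.73=0.27, light=0.49; AND[min(a, b)] → w = 0.27
R4 (z=52.8): none=0.37, light=0.49; AND[min(a, b)] → w = 0.37
Weighted average = (0.49·10.7 + 0.48·24.0 + 0.27·51.0 + 0.37·52.8) / (0.49 + 0.48 + 0.27 + 0.37)
  = 50.0690 / 1.6100 = 31.099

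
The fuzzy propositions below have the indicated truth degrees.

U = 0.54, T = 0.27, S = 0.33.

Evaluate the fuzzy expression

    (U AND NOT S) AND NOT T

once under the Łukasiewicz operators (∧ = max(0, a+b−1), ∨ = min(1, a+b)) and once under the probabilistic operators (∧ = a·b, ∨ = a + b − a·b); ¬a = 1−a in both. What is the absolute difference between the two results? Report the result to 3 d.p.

0.264

Under Łukasiewicz:
  NOT S = 1 − 0.33 = 0.67
  U AND NOT S = max(0, a+b−1) on (0.54, 0.67) = 0.21
  NOT T = 1 − 0.27 = 0.73
  (U AND NOT S) AND NOT T = max(0, a+b−1) on (0.21, 0.73) = 0.00
  → value = 0.0000
Under probabilistic:
  NOT S = 1 − 0.3300 = 0.6700
  U AND NOT S = a·b on (0.5400, 0.6700) = 0.3618
  NOT T = 1 − 0.2700 = 0.7300
  (U AND NOT S) AND NOT T = a·b on (0.3618, 0.7300) = 0.2641
  → value = 0.2641
|0.0000 − 0.2641| = 0.264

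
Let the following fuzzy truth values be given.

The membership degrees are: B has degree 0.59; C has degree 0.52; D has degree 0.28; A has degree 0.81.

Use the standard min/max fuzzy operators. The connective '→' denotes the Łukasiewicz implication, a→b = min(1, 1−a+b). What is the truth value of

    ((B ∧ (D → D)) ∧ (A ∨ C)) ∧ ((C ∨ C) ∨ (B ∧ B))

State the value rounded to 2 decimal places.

D → D  [Łukasiewicz: min(1, 1−a+b)] with a=0.28, b=0.28 → 1.00
B ∧ (D → D) = min(a, b) on (0.59, 1.00) = 0.59
A ∨ C = max(a, b) on (0.81, 0.52) = 0.81
(B ∧ (D → D)) ∧ (A ∨ C) = min(a, b) on (0.59, 0.81) = 0.59
C ∨ C = max(a, b) on (0.52, 0.52) = 0.52
B ∧ B = min(a, b) on (0.59, 0.59) = 0.59
(C ∨ C) ∨ (B ∧ B) = max(a, b) on (0.52, 0.59) = 0.59
((B ∧ (D → D)) ∧ (A ∨ C)) ∧ ((C ∨ C) ∨ (B ∧ B)) = min(a, b) on (0.59, 0.59) = 0.59

0.59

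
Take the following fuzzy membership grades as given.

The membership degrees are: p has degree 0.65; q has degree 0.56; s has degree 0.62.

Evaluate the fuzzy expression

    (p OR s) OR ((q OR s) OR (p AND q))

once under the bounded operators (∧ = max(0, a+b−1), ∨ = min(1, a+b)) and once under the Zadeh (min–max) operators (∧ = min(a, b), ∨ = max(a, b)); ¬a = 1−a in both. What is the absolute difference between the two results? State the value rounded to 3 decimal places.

0.350

Under bounded:
  p OR s = min(1, a+b) on (0.65, 0.62) = 1.00
  q OR s = min(1, a+b) on (0.56, 0.62) = 1.00
  p AND q = max(0, a+b−1) on (0.65, 0.56) = 0.21
  (q OR s) OR (p AND q) = min(1, a+b) on (1.00, 0.21) = 1.00
  (p OR s) OR ((q OR s) OR (p AND q)) = min(1, a+b) on (1.00, 1.00) = 1.00
  → value = 1.0000
Under Zadeh (min–max):
  p OR s = max(a, b) on (0.65, 0.62) = 0.65
  q OR s = max(a, b) on (0.56, 0.62) = 0.62
  p AND q = min(a, b) on (0.65, 0.56) = 0.56
  (q OR s) OR (p AND q) = max(a, b) on (0.62, 0.56) = 0.62
  (p OR s) OR ((q OR s) OR (p AND q)) = max(a, b) on (0.65, 0.62) = 0.65
  → value = 0.6500
|1.0000 − 0.6500| = 0.350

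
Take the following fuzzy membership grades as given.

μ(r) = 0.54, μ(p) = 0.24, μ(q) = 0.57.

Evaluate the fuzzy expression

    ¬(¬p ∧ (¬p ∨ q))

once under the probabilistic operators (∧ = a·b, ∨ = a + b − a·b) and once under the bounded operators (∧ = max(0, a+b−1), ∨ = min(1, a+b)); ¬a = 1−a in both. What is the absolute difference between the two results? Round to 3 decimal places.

0.078

Under probabilistic:
  ¬p = 1 − 0.2400 = 0.7600
  ¬p = 1 − 0.2400 = 0.7600
  ¬p ∨ q = a + b − a·b on (0.7600, 0.5700) = 0.8968
  ¬p ∧ (¬p ∨ q) = a·b on (0.7600, 0.8968) = 0.6816
  ¬(¬p ∧ (¬p ∨ q)) = 1 − 0.6816 = 0.3184
  → value = 0.3184
Under bounded:
  ¬p = 1 − 0.24 = 0.76
  ¬p = 1 − 0.24 = 0.76
  ¬p ∨ q = min(1, a+b) on (0.76, 0.57) = 1.00
  ¬p ∧ (¬p ∨ q) = max(0, a+b−1) on (0.76, 1.00) = 0.76
  ¬(¬p ∧ (¬p ∨ q)) = 1 − 0.76 = 0.24
  → value = 0.2400
|0.3184 − 0.2400| = 0.078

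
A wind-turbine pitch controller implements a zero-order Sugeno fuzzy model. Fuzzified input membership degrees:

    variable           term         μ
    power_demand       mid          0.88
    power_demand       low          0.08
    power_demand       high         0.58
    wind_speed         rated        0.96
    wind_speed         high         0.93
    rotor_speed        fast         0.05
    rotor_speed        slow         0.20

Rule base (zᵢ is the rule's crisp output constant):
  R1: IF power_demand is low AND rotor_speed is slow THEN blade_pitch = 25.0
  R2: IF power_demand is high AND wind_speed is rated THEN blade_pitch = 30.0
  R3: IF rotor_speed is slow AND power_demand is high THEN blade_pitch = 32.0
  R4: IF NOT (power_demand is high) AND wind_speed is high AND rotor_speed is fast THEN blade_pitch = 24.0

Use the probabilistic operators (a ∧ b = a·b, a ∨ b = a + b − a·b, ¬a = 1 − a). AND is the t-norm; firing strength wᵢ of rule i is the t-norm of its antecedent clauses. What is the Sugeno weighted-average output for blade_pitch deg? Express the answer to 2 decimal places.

R1 (z=25.0): low=0.08, slow=0.20; AND[a·b] → w = 0.0160
R2 (z=30.0): high=0.58, rated=0.96; AND[a·b] → w = 0.5568
R3 (z=32.0): slow=0.20, high=0.58; AND[a·b] → w = 0.1160
R4 (z=24.0): ¬high=1−0.58=0.42, high=0.93, fast=0.05; AND[a·b] → w = 0.0195
Weighted average = (0.0160·25.0 + 0.5568·30.0 + 0.1160·32.0 + 0.0195·24.0) / (0.0160 + 0.5568 + 0.1160 + 0.0195)
  = 21.2847 / 0.7083 = 30.05

30.05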